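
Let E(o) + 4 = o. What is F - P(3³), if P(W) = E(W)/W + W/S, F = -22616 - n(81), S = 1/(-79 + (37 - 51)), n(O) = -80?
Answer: -540698/27 ≈ -20026.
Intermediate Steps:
E(o) = -4 + o
S = -1/93 (S = 1/(-79 - 14) = 1/(-93) = -1/93 ≈ -0.010753)
F = -22536 (F = -22616 - 1*(-80) = -22616 + 80 = -22536)
P(W) = -93*W + (-4 + W)/W (P(W) = (-4 + W)/W + W/(-1/93) = (-4 + W)/W + W*(-93) = (-4 + W)/W - 93*W = -93*W + (-4 + W)/W)
F - P(3³) = -22536 - (1 - 93*3³ - 4/(3³)) = -22536 - (1 - 93*27 - 4/27) = -22536 - (1 - 2511 - 4*1/27) = -22536 - (1 - 2511 - 4/27) = -22536 - 1*(-67774/27) = -22536 + 67774/27 = -540698/27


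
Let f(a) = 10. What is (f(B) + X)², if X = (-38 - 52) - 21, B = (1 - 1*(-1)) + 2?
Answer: 10201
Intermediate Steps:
B = 4 (B = (1 + 1) + 2 = 2 + 2 = 4)
X = -111 (X = -90 - 21 = -111)
(f(B) + X)² = (10 - 111)² = (-101)² = 10201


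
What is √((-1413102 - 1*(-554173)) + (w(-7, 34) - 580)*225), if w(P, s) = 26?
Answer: I*√983579 ≈ 991.76*I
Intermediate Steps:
√((-1413102 - 1*(-554173)) + (w(-7, 34) - 580)*225) = √((-1413102 - 1*(-554173)) + (26 - 580)*225) = √((-1413102 + 554173) - 554*225) = √(-858929 - 124650) = √(-983579) = I*√983579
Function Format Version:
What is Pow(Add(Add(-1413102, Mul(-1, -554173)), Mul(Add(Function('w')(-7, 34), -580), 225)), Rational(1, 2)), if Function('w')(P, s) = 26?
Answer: Mul(I, Pow(983579, Rational(1, 2))) ≈ Mul(991.76, I)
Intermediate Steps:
Pow(Add(Add(-1413102, Mul(-1, -554173)), Mul(Add(Function('w')(-7, 34), -580), 225)), Rational(1, 2)) = Pow(Add(Add(-1413102, Mul(-1, -554173)), Mul(Add(26, -580), 225)), Rational(1, 2)) = Pow(Add(Add(-1413102, 554173), Mul(-554, 225)), Rational(1, 2)) = Pow(Add(-858929, -124650), Rational(1, 2)) = Pow(-983579, Rational(1, 2)) = Mul(I, Pow(983579, Rational(1, 2)))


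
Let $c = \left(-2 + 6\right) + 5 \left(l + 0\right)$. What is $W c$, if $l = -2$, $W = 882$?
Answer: $-5292$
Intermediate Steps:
$c = -6$ ($c = \left(-2 + 6\right) + 5 \left(-2 + 0\right) = 4 + 5 \left(-2\right) = 4 - 10 = -6$)
$W c = 882 \left(-6\right) = -5292$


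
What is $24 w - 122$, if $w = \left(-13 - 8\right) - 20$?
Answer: $-1106$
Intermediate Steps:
$w = -41$ ($w = -21 - 20 = -41$)
$24 w - 122 = 24 \left(-41\right) - 122 = -984 - 122 = -1106$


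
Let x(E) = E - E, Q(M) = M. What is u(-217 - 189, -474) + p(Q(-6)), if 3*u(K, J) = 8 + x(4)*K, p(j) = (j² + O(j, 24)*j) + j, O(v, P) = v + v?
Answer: 314/3 ≈ 104.67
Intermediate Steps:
O(v, P) = 2*v
p(j) = j + 3*j² (p(j) = (j² + (2*j)*j) + j = (j² + 2*j²) + j = 3*j² + j = j + 3*j²)
x(E) = 0
u(K, J) = 8/3 (u(K, J) = (8 + 0*K)/3 = (8 + 0)/3 = (⅓)*8 = 8/3)
u(-217 - 189, -474) + p(Q(-6)) = 8/3 - 6*(1 + 3*(-6)) = 8/3 - 6*(1 - 18) = 8/3 - 6*(-17) = 8/3 + 102 = 314/3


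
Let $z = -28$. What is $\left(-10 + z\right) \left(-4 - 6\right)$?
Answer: $380$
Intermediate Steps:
$\left(-10 + z\right) \left(-4 - 6\right) = \left(-10 - 28\right) \left(-4 - 6\right) = \left(-38\right) \left(-10\right) = 380$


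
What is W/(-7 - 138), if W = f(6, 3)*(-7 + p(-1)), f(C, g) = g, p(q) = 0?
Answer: 21/145 ≈ 0.14483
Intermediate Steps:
W = -21 (W = 3*(-7 + 0) = 3*(-7) = -21)
W/(-7 - 138) = -21/(-7 - 138) = -21/(-145) = -1/145*(-21) = 21/145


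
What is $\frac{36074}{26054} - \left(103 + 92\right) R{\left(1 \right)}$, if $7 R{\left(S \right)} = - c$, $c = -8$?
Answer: $- \frac{2885123}{13027} \approx -221.47$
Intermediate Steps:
$R{\left(S \right)} = \frac{8}{7}$ ($R{\left(S \right)} = \frac{\left(-1\right) \left(-8\right)}{7} = \frac{1}{7} \cdot 8 = \frac{8}{7}$)
$\frac{36074}{26054} - \left(103 + 92\right) R{\left(1 \right)} = \frac{36074}{26054} - \left(103 + 92\right) \frac{8}{7} = 36074 \cdot \frac{1}{26054} - 195 \cdot \frac{8}{7} = \frac{18037}{13027} - \frac{1560}{7} = - \frac{2885123}{13027}$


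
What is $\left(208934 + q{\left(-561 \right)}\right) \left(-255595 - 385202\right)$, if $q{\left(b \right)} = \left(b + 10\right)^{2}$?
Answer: $-328430890395$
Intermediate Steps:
$q{\left(b \right)} = \left(10 + b\right)^{2}$
$\left(208934 + q{\left(-561 \right)}\right) \left(-255595 - 385202\right) = \left(208934 + \left(10 - 561\right)^{2}\right) \left(-255595 - 385202\right) = \left(208934 + \left(-551\right)^{2}\right) \left(-640797\right) = \left(208934 + 303601\right) \left(-640797\right) = 512535 \left(-640797\right) = -328430890395$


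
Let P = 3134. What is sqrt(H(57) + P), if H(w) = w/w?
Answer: sqrt(3135) ≈ 55.991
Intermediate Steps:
H(w) = 1
sqrt(H(57) + P) = sqrt(1 + 3134) = sqrt(3135)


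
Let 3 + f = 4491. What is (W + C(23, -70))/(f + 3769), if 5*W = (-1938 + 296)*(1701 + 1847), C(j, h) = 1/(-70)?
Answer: -16312285/115598 ≈ -141.11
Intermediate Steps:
f = 4488 (f = -3 + 4491 = 4488)
C(j, h) = -1/70
W = -5825816/5 (W = ((-1938 + 296)*(1701 + 1847))/5 = (-1642*3548)/5 = (⅕)*(-5825816) = -5825816/5 ≈ -1.1652e+6)
(W + C(23, -70))/(f + 3769) = (-5825816/5 - 1/70)/(4488 + 3769) = -16312285/14/8257 = -16312285/14*1/8257 = -16312285/115598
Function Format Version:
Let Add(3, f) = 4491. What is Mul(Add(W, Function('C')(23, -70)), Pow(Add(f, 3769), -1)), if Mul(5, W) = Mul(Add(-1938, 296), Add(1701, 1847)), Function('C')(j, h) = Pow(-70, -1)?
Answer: Rational(-16312285, 115598) ≈ -141.11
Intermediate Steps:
f = 4488 (f = Add(-3, 4491) = 4488)
Function('C')(j, h) = Rational(-1, 70)
W = Rational(-5825816, 5) (W = Mul(Rational(1, 5), Mul(Add(-1938, 296), Add(1701, 1847))) = Mul(Rational(1, 5), Mul(-1642, 3548)) = Mul(Rational(1, 5), -5825816) = Rational(-5825816, 5) ≈ -1.1652e+6)
Mul(Add(W, Function('C')(23, -70)), Pow(Add(f, 3769), -1)) = Mul(Add(Rational(-5825816, 5), Rational(-1, 70)), Pow(Add(4488, 3769), -1)) = Mul(Rational(-16312285, 14), Pow(8257, -1)) = Mul(Rational(-16312285, 14), Rational(1, 8257)) = Rational(-16312285, 115598)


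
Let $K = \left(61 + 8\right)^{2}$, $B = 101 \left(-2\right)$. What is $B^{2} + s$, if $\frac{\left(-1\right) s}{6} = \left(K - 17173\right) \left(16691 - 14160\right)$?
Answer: $188529436$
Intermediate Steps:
$B = -202$
$K = 4761$ ($K = 69^{2} = 4761$)
$s = 188488632$ ($s = - 6 \left(4761 - 17173\right) \left(16691 - 14160\right) = - 6 \left(\left(-12412\right) 2531\right) = \left(-6\right) \left(-31414772\right) = 188488632$)
$B^{2} + s = \left(-202\right)^{2} + 188488632 = 40804 + 188488632 = 188529436$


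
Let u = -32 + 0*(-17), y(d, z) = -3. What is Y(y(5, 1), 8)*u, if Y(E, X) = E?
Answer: 96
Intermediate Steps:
u = -32 (u = -32 + 0 = -32)
Y(y(5, 1), 8)*u = -3*(-32) = 96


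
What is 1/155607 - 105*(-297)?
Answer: 4852604296/155607 ≈ 31185.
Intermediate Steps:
1/155607 - 105*(-297) = 1/155607 - 1*(-31185) = 1/155607 + 31185 = 4852604296/155607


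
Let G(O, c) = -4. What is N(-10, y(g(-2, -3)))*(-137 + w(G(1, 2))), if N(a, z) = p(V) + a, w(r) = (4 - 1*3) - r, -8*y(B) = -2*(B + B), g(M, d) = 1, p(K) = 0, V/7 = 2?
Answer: 1320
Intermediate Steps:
V = 14 (V = 7*2 = 14)
y(B) = B/2 (y(B) = -(-1)*(B + B)/4 = -(-1)*2*B/4 = -(-1)*B/2 = B/2)
w(r) = 1 - r (w(r) = (4 - 3) - r = 1 - r)
N(a, z) = a (N(a, z) = 0 + a = a)
N(-10, y(g(-2, -3)))*(-137 + w(G(1, 2))) = -10*(-137 + (1 - 1*(-4))) = -10*(-137 + (1 + 4)) = -10*(-137 + 5) = -10*(-132) = 1320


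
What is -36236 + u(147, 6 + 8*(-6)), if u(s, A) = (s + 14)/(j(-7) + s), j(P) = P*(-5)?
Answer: -942113/26 ≈ -36235.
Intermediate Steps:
j(P) = -5*P
u(s, A) = (14 + s)/(35 + s) (u(s, A) = (s + 14)/(-5*(-7) + s) = (14 + s)/(35 + s))
-36236 + u(147, 6 + 8*(-6)) = -36236 + (14 + 147)/(35 + 147) = -36236 + 161/182 = -36236 + (1/182)*161 = -36236 + 23/26 = -942113/26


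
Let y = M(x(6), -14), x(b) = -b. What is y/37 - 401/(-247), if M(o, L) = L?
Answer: 11379/9139 ≈ 1.2451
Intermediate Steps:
y = -14
y/37 - 401/(-247) = -14/37 - 401/(-247) = -14*1/37 - 401*(-1/247) = -14/37 + 401/247 = 11379/9139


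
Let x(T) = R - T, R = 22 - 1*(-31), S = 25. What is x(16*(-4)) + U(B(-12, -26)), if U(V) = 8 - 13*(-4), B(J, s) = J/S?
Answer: 177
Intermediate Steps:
B(J, s) = J/25
U(V) = 60 (U(V) = 8 + 52 = 60)
R = 53 (R = 22 + 31 = 53)
x(T) = 53 - T
x(16*(-4)) + U(B(-12, -26)) = (53 - 16*(-4)) + 60 = (53 - 1*(-64)) + 60 = (53 + 64) + 60 = 117 + 60 = 177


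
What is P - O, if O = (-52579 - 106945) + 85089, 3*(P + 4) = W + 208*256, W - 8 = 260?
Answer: 276809/3 ≈ 92270.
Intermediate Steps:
W = 268 (W = 8 + 260 = 268)
P = 53504/3 (P = -4 + (268 + 208*256)/3 = -4 + (268 + 53248)/3 = -4 + (⅓)*53516 = -4 + 53516/3 = 53504/3 ≈ 17835.)
O = -74435 (O = -159524 + 85089 = -74435)
P - O = 53504/3 - 1*(-74435) = 53504/3 + 74435 = 276809/3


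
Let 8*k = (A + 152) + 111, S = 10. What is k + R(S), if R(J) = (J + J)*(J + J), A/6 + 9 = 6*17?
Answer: 4021/8 ≈ 502.63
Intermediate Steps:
A = 558 (A = -54 + 6*(6*17) = -54 + 6*102 = -54 + 612 = 558)
R(J) = 4*J² (R(J) = (2*J)*(2*J) = 4*J²)
k = 821/8 (k = ((558 + 152) + 111)/8 = (710 + 111)/8 = (⅛)*821 = 821/8 ≈ 102.63)
k + R(S) = 821/8 + 4*10² = 821/8 + 4*100 = 821/8 + 400 = 4021/8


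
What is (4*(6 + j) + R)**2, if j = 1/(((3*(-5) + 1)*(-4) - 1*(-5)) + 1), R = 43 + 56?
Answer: 14554225/961 ≈ 15145.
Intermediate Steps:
R = 99
j = 1/62 (j = 1/(((-15 + 1)*(-4) + 5) + 1) = 1/((-14*(-4) + 5) + 1) = 1/((56 + 5) + 1) = 1/(61 + 1) = 1/62 ≈ 0.016129)
(4*(6 + j) + R)**2 = (4*(6 + 1/62) + 99)**2 = (4*(373/62) + 99)**2 = (746/31 + 99)**2 = (3815/31)**2 = 14554225/961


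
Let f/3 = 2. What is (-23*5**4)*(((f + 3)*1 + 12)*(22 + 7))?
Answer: -8754375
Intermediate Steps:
f = 6 (f = 3*2 = 6)
(-23*5**4)*(((f + 3)*1 + 12)*(22 + 7)) = (-23*5**4)*(((6 + 3)*1 + 12)*(22 + 7)) = (-23*625)*((9*1 + 12)*29) = -14375*(9 + 12)*29 = -301875*29 = -14375*609 = -8754375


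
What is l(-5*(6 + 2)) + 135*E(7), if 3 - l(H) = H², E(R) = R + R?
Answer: 293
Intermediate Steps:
E(R) = 2*R
l(H) = 3 - H²
l(-5*(6 + 2)) + 135*E(7) = (3 - (-5*(6 + 2))²) + 135*(2*7) = (3 - (-5*8)²) + 135*14 = (3 - 1*(-40)²) + 1890 = (3 - 1*1600) + 1890 = (3 - 1600) + 1890 = -1597 + 1890 = 293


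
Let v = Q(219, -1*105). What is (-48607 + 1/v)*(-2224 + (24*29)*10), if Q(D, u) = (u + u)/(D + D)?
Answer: -8057442048/35 ≈ -2.3021e+8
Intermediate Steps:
Q(D, u) = u/D (Q(D, u) = (2*u)/((2*D)) = (2*u)*(1/(2*D)) = u/D)
v = -35/73 (v = -1*105/219 = -105*1/219 = -35/73 ≈ -0.47945)
(-48607 + 1/v)*(-2224 + (24*29)*10) = (-48607 + 1/(-35/73))*(-2224 + (24*29)*10) = (-48607 - 73/35)*(-2224 + 696*10) = -1701318*(-2224 + 6960)/35 = -1701318/35*4736 = -8057442048/35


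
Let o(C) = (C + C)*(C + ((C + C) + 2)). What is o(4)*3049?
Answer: 341488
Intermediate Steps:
o(C) = 2*C*(2 + 3*C) (o(C) = (2*C)*(C + (2*C + 2)) = (2*C)*(C + (2 + 2*C)) = (2*C)*(2 + 3*C) = 2*C*(2 + 3*C))
o(4)*3049 = (2*4*(2 + 3*4))*3049 = (2*4*(2 + 12))*3049 = (2*4*14)*3049 = 112*3049 = 341488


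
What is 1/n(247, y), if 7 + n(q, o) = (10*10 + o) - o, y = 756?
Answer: 1/93 ≈ 0.010753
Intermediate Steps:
n(q, o) = 93 (n(q, o) = -7 + ((10*10 + o) - o) = -7 + ((100 + o) - o) = -7 + 100 = 93)
1/n(247, y) = 1/93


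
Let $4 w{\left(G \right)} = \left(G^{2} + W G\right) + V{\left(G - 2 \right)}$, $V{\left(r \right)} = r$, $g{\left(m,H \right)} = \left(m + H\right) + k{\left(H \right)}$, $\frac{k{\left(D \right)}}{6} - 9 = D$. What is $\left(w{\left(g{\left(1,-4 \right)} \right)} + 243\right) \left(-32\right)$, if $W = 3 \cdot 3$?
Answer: $-15752$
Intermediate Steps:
$k{\left(D \right)} = 54 + 6 D$
$g{\left(m,H \right)} = 54 + m + 7 H$ ($g{\left(m,H \right)} = \left(m + H\right) + \left(54 + 6 H\right) = \left(H + m\right) + \left(54 + 6 H\right) = 54 + m + 7 H$)
$W = 9$
$w{\left(G \right)} = - \frac{1}{2} + \frac{G^{2}}{4} + \frac{5 G}{2}$ ($w{\left(G \right)} = \frac{\left(G^{2} + 9 G\right) + \left(G - 2\right)}{4} = \frac{\left(G^{2} + 9 G\right) + \left(-2 + G\right)}{4} = \frac{-2 + G^{2} + 10 G}{4} = - \frac{1}{2} + \frac{G^{2}}{4} + \frac{5 G}{2}$)
$\left(w{\left(g{\left(1,-4 \right)} \right)} + 243\right) \left(-32\right) = \left(\left(- \frac{1}{2} + \frac{\left(54 + 1 + 7 \left(-4\right)\right)^{2}}{4} + \frac{5 \left(54 + 1 + 7 \left(-4\right)\right)}{2}\right) + 243\right) \left(-32\right) = \left(\left(- \frac{1}{2} + \frac{\left(54 + 1 - 28\right)^{2}}{4} + \frac{5 \left(54 + 1 - 28\right)}{2}\right) + 243\right) \left(-32\right) = \left(\left(- \frac{1}{2} + \frac{27^{2}}{4} + \frac{5}{2} \cdot 27\right) + 243\right) \left(-32\right) = \left(\left(- \frac{1}{2} + \frac{1}{4} \cdot 729 + \frac{135}{2}\right) + 243\right) \left(-32\right) = \left(\left(- \frac{1}{2} + \frac{729}{4} + \frac{135}{2}\right) + 243\right) \left(-32\right) = \left(\frac{997}{4} + 243\right) \left(-32\right) = \frac{1969}{4} \left(-32\right) = -15752$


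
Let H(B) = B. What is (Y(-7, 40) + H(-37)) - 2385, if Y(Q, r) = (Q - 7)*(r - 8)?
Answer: -2870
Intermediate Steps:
Y(Q, r) = (-8 + r)*(-7 + Q) (Y(Q, r) = (-7 + Q)*(-8 + r) = (-8 + r)*(-7 + Q))
(Y(-7, 40) + H(-37)) - 2385 = ((56 - 8*(-7) - 7*40 - 7*40) - 37) - 2385 = ((56 + 56 - 280 - 280) - 37) - 2385 = (-448 - 37) - 2385 = -485 - 2385 = -2870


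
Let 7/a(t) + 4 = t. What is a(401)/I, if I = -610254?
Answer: -7/242270838 ≈ -2.8893e-8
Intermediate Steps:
a(t) = 7/(-4 + t)
a(401)/I = (7/(-4 + 401))/(-610254) = (7/397)*(-1/610254) = -7/242270838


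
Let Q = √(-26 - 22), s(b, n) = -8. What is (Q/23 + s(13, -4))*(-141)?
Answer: 1128 - 564*I*√3/23 ≈ 1128.0 - 42.473*I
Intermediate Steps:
Q = 4*I*√3 (Q = √(-48) = 4*I*√3 ≈ 6.9282*I)
(Q/23 + s(13, -4))*(-141) = ((4*I*√3)/23 - 8)*(-141) = ((4*I*√3)*(1/23) - 8)*(-141) = (4*I*√3/23 - 8)*(-141) = (-8 + 4*I*√3/23)*(-141) = 1128 - 564*I*√3/23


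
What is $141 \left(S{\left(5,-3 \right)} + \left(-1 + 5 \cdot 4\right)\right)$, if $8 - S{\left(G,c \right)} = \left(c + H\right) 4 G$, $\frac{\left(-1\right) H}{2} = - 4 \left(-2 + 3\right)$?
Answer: $-10293$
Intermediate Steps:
$H = 8$ ($H = - 2 \left(- 4 \left(-2 + 3\right)\right) = - 2 \left(\left(-4\right) 1\right) = \left(-2\right) \left(-4\right) = 8$)
$S{\left(G,c \right)} = 8 - 4 G \left(8 + c\right)$ ($S{\left(G,c \right)} = 8 - \left(c + 8\right) 4 G = 8 - \left(8 + c\right) 4 G = 8 - 4 G \left(8 + c\right)$)
$141 \left(S{\left(5,-3 \right)} + \left(-1 + 5 \cdot 4\right)\right) = 141 \left(\left(8 - 160 - 20 \left(-3\right)\right) + \left(-1 + 5 \cdot 4\right)\right) = 141 \left(\left(8 - 160 + 60\right) + \left(-1 + 20\right)\right) = 141 \left(-92 + 19\right) = 141 \left(-73\right) = -10293$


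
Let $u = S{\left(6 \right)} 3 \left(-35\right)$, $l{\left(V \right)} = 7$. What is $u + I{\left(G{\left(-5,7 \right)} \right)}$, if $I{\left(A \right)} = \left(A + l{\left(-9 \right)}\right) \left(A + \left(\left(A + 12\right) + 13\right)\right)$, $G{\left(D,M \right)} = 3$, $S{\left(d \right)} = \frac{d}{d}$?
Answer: $205$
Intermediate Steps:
$S{\left(d \right)} = 1$
$I{\left(A \right)} = \left(7 + A\right) \left(25 + 2 A\right)$ ($I{\left(A \right)} = \left(A + 7\right) \left(A + \left(\left(A + 12\right) + 13\right)\right) = \left(7 + A\right) \left(A + \left(\left(12 + A\right) + 13\right)\right) = \left(7 + A\right) \left(A + \left(25 + A\right)\right) = \left(7 + A\right) \left(25 + 2 A\right)$)
$u = -105$ ($u = 1 \cdot 3 \left(-35\right) = 3 \left(-35\right) = -105$)
$u + I{\left(G{\left(-5,7 \right)} \right)} = -105 + \left(175 + 2 \cdot 3^{2} + 39 \cdot 3\right) = -105 + \left(175 + 2 \cdot 9 + 117\right) = -105 + \left(175 + 18 + 117\right) = -105 + 310 = 205$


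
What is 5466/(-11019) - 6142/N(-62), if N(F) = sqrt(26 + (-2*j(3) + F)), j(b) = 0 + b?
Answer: -1822/3673 + 3071*I*sqrt(42)/21 ≈ -0.49605 + 947.73*I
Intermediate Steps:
j(b) = b
N(F) = sqrt(20 + F) (N(F) = sqrt(26 + (-2*3 + F)) = sqrt(26 + (-6 + F)) = sqrt(20 + F))
5466/(-11019) - 6142/N(-62) = 5466/(-11019) - 6142/sqrt(20 - 62) = 5466*(-1/11019) - 6142*(-I*sqrt(42)/42) = -1822/3673 - 6142*(-I*sqrt(42)/42) = -1822/3673 - (-3071)*I*sqrt(42)/21 = -1822/3673 + 3071*I*sqrt(42)/21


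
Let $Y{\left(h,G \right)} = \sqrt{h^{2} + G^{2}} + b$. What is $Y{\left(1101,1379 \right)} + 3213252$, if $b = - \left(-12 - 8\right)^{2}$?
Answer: $3212852 + \sqrt{3113842} \approx 3.2146 \cdot 10^{6}$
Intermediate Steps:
$b = -400$ ($b = - \left(-20\right)^{2} = \left(-1\right) 400 = -400$)
$Y{\left(h,G \right)} = -400 + \sqrt{G^{2} + h^{2}}$ ($Y{\left(h,G \right)} = \sqrt{h^{2} + G^{2}} - 400 = \sqrt{G^{2} + h^{2}} - 400 = -400 + \sqrt{G^{2} + h^{2}}$)
$Y{\left(1101,1379 \right)} + 3213252 = \left(-400 + \sqrt{1379^{2} + 1101^{2}}\right) + 3213252 = \left(-400 + \sqrt{1901641 + 1212201}\right) + 3213252 = \left(-400 + \sqrt{3113842}\right) + 3213252 = 3212852 + \sqrt{3113842}$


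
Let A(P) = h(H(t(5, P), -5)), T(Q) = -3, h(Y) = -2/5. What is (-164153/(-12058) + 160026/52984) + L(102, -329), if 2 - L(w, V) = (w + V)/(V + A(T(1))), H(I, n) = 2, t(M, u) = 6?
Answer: 26371701823/1469604924 ≈ 17.945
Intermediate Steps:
h(Y) = -2/5 (h(Y) = -2*1/5 = -2/5)
A(P) = -2/5
L(w, V) = 2 - (V + w)/(-2/5 + V) (L(w, V) = 2 - (w + V)/(V - 2/5) = 2 - (V + w)/(-2/5 + V))
(-164153/(-12058) + 160026/52984) + L(102, -329) = (-164153/(-12058) + 160026/52984) + (-4 - 5*102 + 5*(-329))/(-2 + 5*(-329)) = (-164153*(-1/12058) + 160026*(1/52984)) + (-4 - 510 - 1645)/(-2 - 1645) = (164153/12058 + 447/148) - 2159/(-1647) = 14842285/892292 - 1/1647*(-2159) = 14842285/892292 + 2159/1647 = 26371701823/1469604924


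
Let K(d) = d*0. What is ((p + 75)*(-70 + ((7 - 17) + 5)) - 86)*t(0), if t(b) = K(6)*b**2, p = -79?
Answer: 0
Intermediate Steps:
K(d) = 0
t(b) = 0 (t(b) = 0*b**2 = 0)
((p + 75)*(-70 + ((7 - 17) + 5)) - 86)*t(0) = ((-79 + 75)*(-70 + ((7 - 17) + 5)) - 86)*0 = (-4*(-70 + (-10 + 5)) - 86)*0 = (-4*(-70 - 5) - 86)*0 = (-4*(-75) - 86)*0 = (300 - 86)*0 = 214*0 = 0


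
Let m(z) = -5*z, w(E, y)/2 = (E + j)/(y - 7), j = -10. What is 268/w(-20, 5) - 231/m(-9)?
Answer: 19/5 ≈ 3.8000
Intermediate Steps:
w(E, y) = 2*(-10 + E)/(-7 + y) (w(E, y) = 2*((E - 10)/(y - 7)) = 2*((-10 + E)/(-7 + y)) = 2*(-10 + E)/(-7 + y))
268/w(-20, 5) - 231/m(-9) = 268/((2*(-10 - 20)/(-7 + 5))) - 231/((-5*(-9))) = 268/((2*(-30)/(-2))) - 231/45 = 268/((2*(-½)*(-30))) - 231*1/45 = 268/30 - 77/15 = 268*(1/30) - 77/15 = 134/15 - 77/15 = 19/5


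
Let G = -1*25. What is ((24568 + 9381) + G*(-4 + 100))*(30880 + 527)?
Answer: 990859443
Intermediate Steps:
G = -25
((24568 + 9381) + G*(-4 + 100))*(30880 + 527) = ((24568 + 9381) - 25*(-4 + 100))*(30880 + 527) = (33949 - 25*96)*31407 = (33949 - 2400)*31407 = 31549*31407 = 990859443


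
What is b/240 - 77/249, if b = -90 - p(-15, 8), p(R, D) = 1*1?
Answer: -4571/6640 ≈ -0.68840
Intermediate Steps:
p(R, D) = 1
b = -91 (b = -90 - 1*1 = -90 - 1 = -91)
b/240 - 77/249 = -91/240 - 77/249 = -4571/6640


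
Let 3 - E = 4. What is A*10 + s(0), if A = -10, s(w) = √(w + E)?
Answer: -100 + I ≈ -100.0 + 1.0*I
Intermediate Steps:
E = -1 (E = 3 - 1*4 = 3 - 4 = -1)
s(w) = √(-1 + w) (s(w) = √(w - 1) = √(-1 + w))
A*10 + s(0) = -10*10 + √(-1 + 0) = -100 + √(-1) = -100 + I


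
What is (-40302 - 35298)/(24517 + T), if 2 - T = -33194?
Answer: -75600/57713 ≈ -1.3099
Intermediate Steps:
T = 33196 (T = 2 - 1*(-33194) = 2 + 33194 = 33196)
(-40302 - 35298)/(24517 + T) = (-40302 - 35298)/(24517 + 33196) = -75600/57713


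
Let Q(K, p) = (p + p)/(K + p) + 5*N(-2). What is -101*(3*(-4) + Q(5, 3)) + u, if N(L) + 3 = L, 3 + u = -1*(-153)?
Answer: 15245/4 ≈ 3811.3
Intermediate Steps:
u = 150 (u = -3 - 1*(-153) = -3 + 153 = 150)
N(L) = -3 + L
Q(K, p) = -25 + 2*p/(K + p) (Q(K, p) = (p + p)/(K + p) + 5*(-3 - 2) = (2*p)/(K + p) + 5*(-5) = 2*p/(K + p) - 25 = -25 + 2*p/(K + p))
-101*(3*(-4) + Q(5, 3)) + u = -101*(3*(-4) + (-25*5 - 23*3)/(5 + 3)) + 150 = -101*(-12 + (-125 - 69)/8) + 150 = -101*(-12 + (⅛)*(-194)) + 150 = -101*(-12 - 97/4) + 150 = -101*(-145/4) + 150 = 14645/4 + 150 = 15245/4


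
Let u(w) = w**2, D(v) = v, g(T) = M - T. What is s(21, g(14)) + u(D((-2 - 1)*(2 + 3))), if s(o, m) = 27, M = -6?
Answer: 252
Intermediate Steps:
g(T) = -6 - T
s(21, g(14)) + u(D((-2 - 1)*(2 + 3))) = 27 + ((-2 - 1)*(2 + 3))**2 = 27 + (-3*5)**2 = 27 + (-15)**2 = 27 + 225 = 252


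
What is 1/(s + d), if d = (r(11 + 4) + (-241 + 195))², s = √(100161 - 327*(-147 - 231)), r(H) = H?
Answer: 961/699754 - 69*√47/699754 ≈ 0.00069733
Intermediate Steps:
s = 69*√47 (s = √(100161 - 327*(-378)) = √(100161 + 123606) = √223767 = 69*√47 ≈ 473.04)
d = 961 (d = ((11 + 4) + (-241 + 195))² = (15 - 46)² = (-31)² = 961)
1/(s + d) = 1/(69*√47 + 961) = 1/(961 + 69*√47)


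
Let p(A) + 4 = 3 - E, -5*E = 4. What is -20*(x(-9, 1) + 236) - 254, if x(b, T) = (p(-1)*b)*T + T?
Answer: -5030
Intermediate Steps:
E = -⅘ (E = -⅕*4 = -⅘ ≈ -0.80000)
p(A) = -⅕ (p(A) = -4 + (3 - 1*(-⅘)) = -4 + (3 + ⅘) = -4 + 19/5 = -⅕)
x(b, T) = T - T*b/5 (x(b, T) = (-b/5)*T + T = -T*b/5 + T = T - T*b/5)
-20*(x(-9, 1) + 236) - 254 = -20*((⅕)*1*(5 - 1*(-9)) + 236) - 254 = -20*((⅕)*1*(5 + 9) + 236) - 254 = -20*((⅕)*1*14 + 236) - 254 = -20*(14/5 + 236) - 254 = -20*1194/5 - 254 = -4776 - 254 = -5030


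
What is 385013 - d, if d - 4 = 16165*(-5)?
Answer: 465834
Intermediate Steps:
d = -80821 (d = 4 + 16165*(-5) = 4 - 80825 = -80821)
385013 - d = 385013 - 1*(-80821) = 385013 + 80821 = 465834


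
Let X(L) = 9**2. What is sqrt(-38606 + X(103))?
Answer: 5*I*sqrt(1541) ≈ 196.28*I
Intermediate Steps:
X(L) = 81
sqrt(-38606 + X(103)) = sqrt(-38606 + 81) = sqrt(-38525) = 5*I*sqrt(1541)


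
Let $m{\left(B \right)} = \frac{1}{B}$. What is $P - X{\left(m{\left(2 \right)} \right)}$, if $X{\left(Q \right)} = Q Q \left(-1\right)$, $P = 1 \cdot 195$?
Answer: $\frac{781}{4} \approx 195.25$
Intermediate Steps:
$P = 195$
$X{\left(Q \right)} = - Q^{2}$ ($X{\left(Q \right)} = Q^{2} \left(-1\right) = - Q^{2}$)
$P - X{\left(m{\left(2 \right)} \right)} = 195 - - \left(\frac{1}{2}\right)^{2} = 195 - - \frac{1}{4} = 195 + \frac{1}{4} = \frac{781}{4}$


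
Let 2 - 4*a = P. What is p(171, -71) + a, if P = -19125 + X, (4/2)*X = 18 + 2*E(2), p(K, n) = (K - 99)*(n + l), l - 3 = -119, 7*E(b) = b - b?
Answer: -17369/2 ≈ -8684.5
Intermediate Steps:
E(b) = 0 (E(b) = (b - b)/7 = (⅐)*0 = 0)
l = -116 (l = 3 - 119 = -116)
p(K, n) = (-116 + n)*(-99 + K) (p(K, n) = (K - 99)*(n - 116) = (-99 + K)*(-116 + n) = (-116 + n)*(-99 + K))
X = 9 (X = (18 + 2*0)/2 = (18 + 0)/2 = (½)*18 = 9)
P = -19116 (P = -19125 + 9 = -19116)
a = 9559/2 (a = ½ - ¼*(-19116) = ½ + 4779 = 9559/2 ≈ 4779.5)
p(171, -71) + a = (11484 - 116*171 - 99*(-71) + 171*(-71)) + 9559/2 = (11484 - 19836 + 7029 - 12141) + 9559/2 = -13464 + 9559/2 = -17369/2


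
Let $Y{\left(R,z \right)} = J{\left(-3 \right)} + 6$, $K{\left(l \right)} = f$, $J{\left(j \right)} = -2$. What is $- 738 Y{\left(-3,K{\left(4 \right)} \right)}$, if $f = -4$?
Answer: $-2952$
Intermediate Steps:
$K{\left(l \right)} = -4$
$Y{\left(R,z \right)} = 4$ ($Y{\left(R,z \right)} = -2 + 6 = 4$)
$- 738 Y{\left(-3,K{\left(4 \right)} \right)} = \left(-738\right) 4 = -2952$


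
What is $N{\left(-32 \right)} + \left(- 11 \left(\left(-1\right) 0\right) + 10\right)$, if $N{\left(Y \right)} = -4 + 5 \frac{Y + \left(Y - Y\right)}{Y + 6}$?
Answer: $\frac{158}{13} \approx 12.154$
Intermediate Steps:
$N{\left(Y \right)} = -4 + \frac{5 Y}{6 + Y}$ ($N{\left(Y \right)} = -4 + 5 \frac{Y + 0}{6 + Y} = -4 + 5 \frac{Y}{6 + Y} = -4 + \frac{5 Y}{6 + Y}$)
$N{\left(-32 \right)} + \left(- 11 \left(\left(-1\right) 0\right) + 10\right) = \frac{-24 - 32}{6 - 32} + \left(- 11 \left(\left(-1\right) 0\right) + 10\right) = \frac{1}{-26} \left(-56\right) + \left(\left(-11\right) 0 + 10\right) = \left(- \frac{1}{26}\right) \left(-56\right) + \left(0 + 10\right) = \frac{28}{13} + 10 = \frac{158}{13}$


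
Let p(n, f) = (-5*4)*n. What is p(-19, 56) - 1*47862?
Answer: -47482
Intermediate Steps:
p(n, f) = -20*n
p(-19, 56) - 1*47862 = -20*(-19) - 1*47862 = 380 - 47862 = -47482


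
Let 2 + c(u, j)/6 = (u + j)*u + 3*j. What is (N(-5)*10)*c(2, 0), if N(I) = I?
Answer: -600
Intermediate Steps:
c(u, j) = -12 + 18*j + 6*u*(j + u) (c(u, j) = -12 + 6*((u + j)*u + 3*j) = -12 + 6*((j + u)*u + 3*j) = -12 + 6*(u*(j + u) + 3*j) = -12 + 6*(3*j + u*(j + u)) = -12 + (18*j + 6*u*(j + u)) = -12 + 18*j + 6*u*(j + u))
(N(-5)*10)*c(2, 0) = (-5*10)*(-12 + 6*2² + 18*0 + 6*0*2) = -50*(-12 + 6*4 + 0 + 0) = -50*(-12 + 24 + 0 + 0) = -50*12 = -600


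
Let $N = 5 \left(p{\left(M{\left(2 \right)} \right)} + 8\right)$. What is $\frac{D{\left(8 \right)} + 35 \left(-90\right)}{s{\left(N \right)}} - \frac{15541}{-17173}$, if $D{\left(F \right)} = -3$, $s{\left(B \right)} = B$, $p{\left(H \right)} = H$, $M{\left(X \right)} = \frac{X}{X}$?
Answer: $- \frac{17815708}{257595} \approx -69.162$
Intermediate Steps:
$M{\left(X \right)} = 1$
$N = 45$ ($N = 5 \left(1 + 8\right) = 5 \cdot 9 = 45$)
$\frac{D{\left(8 \right)} + 35 \left(-90\right)}{s{\left(N \right)}} - \frac{15541}{-17173} = \frac{-3 + 35 \left(-90\right)}{45} - \frac{15541}{-17173} = \left(-3 - 3150\right) \frac{1}{45} - - \frac{15541}{17173} = \left(-3153\right) \frac{1}{45} + \frac{15541}{17173} = - \frac{1051}{15} + \frac{15541}{17173} = - \frac{17815708}{257595}$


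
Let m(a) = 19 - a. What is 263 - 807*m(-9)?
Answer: -22333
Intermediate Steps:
263 - 807*m(-9) = 263 - 807*(19 - 1*(-9)) = 263 - 807*(19 + 9) = 263 - 807*28 = 263 - 22596 = -22333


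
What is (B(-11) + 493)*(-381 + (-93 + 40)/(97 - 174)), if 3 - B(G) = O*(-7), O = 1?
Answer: -14729852/77 ≈ -1.9130e+5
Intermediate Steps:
B(G) = 10 (B(G) = 3 - (-7) = 3 - 1*(-7) = 3 + 7 = 10)
(B(-11) + 493)*(-381 + (-93 + 40)/(97 - 174)) = (10 + 493)*(-381 + (-93 + 40)/(97 - 174)) = 503*(-381 - 53/(-77)) = 503*(-381 - 53*(-1/77)) = 503*(-381 + 53/77) = 503*(-29284/77) = -14729852/77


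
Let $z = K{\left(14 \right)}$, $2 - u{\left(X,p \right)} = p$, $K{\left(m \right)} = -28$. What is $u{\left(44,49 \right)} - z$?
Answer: $-19$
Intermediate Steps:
$u{\left(X,p \right)} = 2 - p$
$z = -28$
$u{\left(44,49 \right)} - z = \left(2 - 49\right) - -28 = \left(2 - 49\right) + 28 = -47 + 28 = -19$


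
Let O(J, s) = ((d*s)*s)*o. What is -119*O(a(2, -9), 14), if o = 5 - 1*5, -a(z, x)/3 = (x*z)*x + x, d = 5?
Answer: 0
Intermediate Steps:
a(z, x) = -3*x - 3*z*x² (a(z, x) = -3*((x*z)*x + x) = -3*(z*x² + x) = -3*(x + z*x²) = -3*x - 3*z*x²)
o = 0 (o = 5 - 5 = 0)
O(J, s) = 0 (O(J, s) = ((5*s)*s)*0 = (5*s²)*0 = 0)
-119*O(a(2, -9), 14) = -119*0 = 0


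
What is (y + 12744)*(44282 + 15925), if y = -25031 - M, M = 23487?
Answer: -2153845218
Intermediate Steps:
y = -48518 (y = -25031 - 1*23487 = -25031 - 23487 = -48518)
(y + 12744)*(44282 + 15925) = (-48518 + 12744)*(44282 + 15925) = -35774*60207 = -2153845218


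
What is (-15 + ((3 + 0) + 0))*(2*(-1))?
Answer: 24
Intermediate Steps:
(-15 + ((3 + 0) + 0))*(2*(-1)) = (-15 + (3 + 0))*(-2) = (-15 + 3)*(-2) = -12*(-2) = 24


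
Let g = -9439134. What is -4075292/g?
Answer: 2037646/4719567 ≈ 0.43174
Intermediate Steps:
-4075292/g = -4075292/(-9439134) = -4075292*(-1/9439134) = 2037646/4719567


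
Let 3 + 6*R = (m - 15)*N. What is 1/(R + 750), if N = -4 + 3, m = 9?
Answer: 2/1501 ≈ 0.0013324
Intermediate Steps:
N = -1
R = 1/2 (R = -1/2 + ((9 - 15)*(-1))/6 = -1/2 + (-6*(-1))/6 = -1/2 + (1/6)*6 = -1/2 + 1 = 1/2 ≈ 0.50000)
1/(R + 750) = 1/(1/2 + 750) = 1/(1501/2) = 2/1501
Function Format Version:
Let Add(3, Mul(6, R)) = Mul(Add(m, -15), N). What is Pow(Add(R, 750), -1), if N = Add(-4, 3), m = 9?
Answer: Rational(2, 1501) ≈ 0.0013324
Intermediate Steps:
N = -1
R = Rational(1, 2) (R = Add(Rational(-1, 2), Mul(Rational(1, 6), Mul(Add(9, -15), -1))) = Add(Rational(-1, 2), Mul(Rational(1, 6), Mul(-6, -1))) = Add(Rational(-1, 2), Mul(Rational(1, 6), 6)) = Add(Rational(-1, 2), 1) = Rational(1, 2) ≈ 0.50000)
Pow(Add(R, 750), -1) = Pow(Add(Rational(1, 2), 750), -1) = Pow(Rational(1501, 2), -1) = Rational(2, 1501)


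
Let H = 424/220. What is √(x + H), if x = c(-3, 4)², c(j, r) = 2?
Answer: √17930/55 ≈ 2.4346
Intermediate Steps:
H = 106/55 (H = 424*(1/220) = 106/55 ≈ 1.9273)
x = 4 (x = 2² = 4)
√(x + H) = √(4 + 106/55) = √(326/55) = √17930/55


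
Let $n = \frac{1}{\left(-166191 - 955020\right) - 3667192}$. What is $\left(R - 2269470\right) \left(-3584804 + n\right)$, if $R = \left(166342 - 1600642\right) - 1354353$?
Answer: $\frac{86825140696095799599}{4788403} \approx 1.8132 \cdot 10^{13}$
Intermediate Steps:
$R = -2788653$ ($R = -1434300 - 1354353 = -2788653$)
$n = - \frac{1}{4788403}$ ($n = \frac{1}{\left(-166191 - 955020\right) - 3667192} = \frac{1}{-1121211 - 3667192} = \frac{1}{-4788403} = - \frac{1}{4788403} \approx -2.0884 \cdot 10^{-7}$)
$\left(R - 2269470\right) \left(-3584804 + n\right) = \left(-2788653 - 2269470\right) \left(-3584804 - \frac{1}{4788403}\right) = \left(-5058123\right) \left(- \frac{17165486228013}{4788403}\right) = \frac{86825140696095799599}{4788403}$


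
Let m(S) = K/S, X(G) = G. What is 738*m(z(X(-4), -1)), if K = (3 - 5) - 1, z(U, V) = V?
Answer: 2214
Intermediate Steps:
K = -3 (K = -2 - 1 = -3)
m(S) = -3/S
738*m(z(X(-4), -1)) = 738*(-3/(-1)) = 738*(-3*(-1)) = 738*3 = 2214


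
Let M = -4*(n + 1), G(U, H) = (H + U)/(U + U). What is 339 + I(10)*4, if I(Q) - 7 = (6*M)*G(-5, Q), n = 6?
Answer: 703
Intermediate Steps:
G(U, H) = (H + U)/(2*U) (G(U, H) = (H + U)/((2*U)) = (H + U)*(1/(2*U)) = (H + U)/(2*U))
M = -28 (M = -4*(6 + 1) = -4*7 = -28)
I(Q) = -77 + 84*Q/5 (I(Q) = 7 + (6*(-28))*((½)*(Q - 5)/(-5)) = 7 - 84*(-1)*(-5 + Q)/5 = 7 - 168*(½ - Q/10) = 7 + (-84 + 84*Q/5) = -77 + 84*Q/5)
339 + I(10)*4 = 339 + (-77 + (84/5)*10)*4 = 339 + (-77 + 168)*4 = 339 + 91*4 = 339 + 364 = 703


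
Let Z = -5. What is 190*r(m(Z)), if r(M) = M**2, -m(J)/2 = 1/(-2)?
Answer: 190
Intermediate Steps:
m(J) = 1 (m(J) = -2/(-2) = -2*(-1/2) = 1)
190*r(m(Z)) = 190*1**2 = 190*1 = 190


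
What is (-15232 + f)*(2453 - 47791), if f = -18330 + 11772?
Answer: 987915020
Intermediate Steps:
f = -6558
(-15232 + f)*(2453 - 47791) = (-15232 - 6558)*(2453 - 47791) = -21790*(-45338) = 987915020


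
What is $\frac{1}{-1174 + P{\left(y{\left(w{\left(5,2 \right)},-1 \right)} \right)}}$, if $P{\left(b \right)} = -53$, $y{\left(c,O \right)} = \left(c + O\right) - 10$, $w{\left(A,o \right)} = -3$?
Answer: $- \frac{1}{1227} \approx -0.000815$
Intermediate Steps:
$y{\left(c,O \right)} = -10 + O + c$ ($y{\left(c,O \right)} = \left(O + c\right) - 10 = -10 + O + c$)
$\frac{1}{-1174 + P{\left(y{\left(w{\left(5,2 \right)},-1 \right)} \right)}} = \frac{1}{-1174 - 53} = \frac{1}{-1227} = - \frac{1}{1227}$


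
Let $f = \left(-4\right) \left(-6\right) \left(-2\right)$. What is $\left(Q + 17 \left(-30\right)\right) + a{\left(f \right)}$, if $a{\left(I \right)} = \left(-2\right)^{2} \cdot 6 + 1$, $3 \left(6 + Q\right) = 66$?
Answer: $-469$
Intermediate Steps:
$Q = 16$ ($Q = -6 + \frac{1}{3} \cdot 66 = -6 + 22 = 16$)
$f = -48$ ($f = 24 \left(-2\right) = -48$)
$a{\left(I \right)} = 25$ ($a{\left(I \right)} = 4 \cdot 6 + 1 = 24 + 1 = 25$)
$\left(Q + 17 \left(-30\right)\right) + a{\left(f \right)} = \left(16 + 17 \left(-30\right)\right) + 25 = \left(16 - 510\right) + 25 = -494 + 25 = -469$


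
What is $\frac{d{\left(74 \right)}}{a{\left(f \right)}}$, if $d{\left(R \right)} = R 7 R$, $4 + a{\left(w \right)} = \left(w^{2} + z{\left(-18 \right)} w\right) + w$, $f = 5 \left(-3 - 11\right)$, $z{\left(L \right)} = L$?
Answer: $\frac{19166}{3043} \approx 6.2984$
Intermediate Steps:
$f = -70$ ($f = 5 \left(-14\right) = -70$)
$a{\left(w \right)} = -4 + w^{2} - 17 w$ ($a{\left(w \right)} = -4 + \left(\left(w^{2} - 18 w\right) + w\right) = -4 + \left(w^{2} - 17 w\right) = -4 + w^{2} - 17 w$)
$d{\left(R \right)} = 7 R^{2}$ ($d{\left(R \right)} = 7 R R = 7 R^{2}$)
$\frac{d{\left(74 \right)}}{a{\left(f \right)}} = \frac{7 \cdot 74^{2}}{-4 + \left(-70\right)^{2} - -1190} = \frac{7 \cdot 5476}{-4 + 4900 + 1190} = \frac{38332}{6086} = 38332 \cdot \frac{1}{6086} = \frac{19166}{3043}$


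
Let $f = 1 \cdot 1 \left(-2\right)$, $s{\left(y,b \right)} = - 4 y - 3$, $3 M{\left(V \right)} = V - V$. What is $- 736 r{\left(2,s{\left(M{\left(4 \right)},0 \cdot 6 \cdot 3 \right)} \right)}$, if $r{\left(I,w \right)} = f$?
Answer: $1472$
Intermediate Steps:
$M{\left(V \right)} = 0$ ($M{\left(V \right)} = \frac{V - V}{3} = \frac{1}{3} \cdot 0 = 0$)
$s{\left(y,b \right)} = -3 - 4 y$
$f = -2$ ($f = 1 \left(-2\right) = -2$)
$r{\left(I,w \right)} = -2$
$- 736 r{\left(2,s{\left(M{\left(4 \right)},0 \cdot 6 \cdot 3 \right)} \right)} = \left(-736\right) \left(-2\right) = 1472$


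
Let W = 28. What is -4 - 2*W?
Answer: -60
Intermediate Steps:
-4 - 2*W = -4 - 2*28 = -4 - 56 = -60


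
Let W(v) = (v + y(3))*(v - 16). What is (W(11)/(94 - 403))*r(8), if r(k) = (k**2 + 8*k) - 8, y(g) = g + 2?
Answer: 3200/103 ≈ 31.068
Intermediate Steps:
y(g) = 2 + g
W(v) = (-16 + v)*(5 + v) (W(v) = (v + (2 + 3))*(v - 16) = (v + 5)*(-16 + v) = (5 + v)*(-16 + v) = (-16 + v)*(5 + v))
r(k) = -8 + k**2 + 8*k
(W(11)/(94 - 403))*r(8) = ((-80 + 11**2 - 11*11)/(94 - 403))*(-8 + 8**2 + 8*8) = ((-80 + 121 - 121)/(-309))*(-8 + 64 + 64) = -80*(-1/309)*120 = (80/309)*120 = 3200/103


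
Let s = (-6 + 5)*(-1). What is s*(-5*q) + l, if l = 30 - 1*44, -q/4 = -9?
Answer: -194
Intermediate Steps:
q = 36 (q = -4*(-9) = 36)
s = 1 (s = -1*(-1) = 1)
l = -14 (l = 30 - 44 = -14)
s*(-5*q) + l = 1*(-5*36) - 14 = 1*(-180) - 14 = -180 - 14 = -194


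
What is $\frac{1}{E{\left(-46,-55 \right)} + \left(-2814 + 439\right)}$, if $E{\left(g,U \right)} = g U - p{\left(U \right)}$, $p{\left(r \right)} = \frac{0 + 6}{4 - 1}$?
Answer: $\frac{1}{153} \approx 0.0065359$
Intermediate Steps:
$p{\left(r \right)} = 2$ ($p{\left(r \right)} = \frac{6}{3} = 6 \cdot \frac{1}{3} = 2$)
$E{\left(g,U \right)} = -2 + U g$ ($E{\left(g,U \right)} = g U - 2 = U g - 2 = -2 + U g$)
$\frac{1}{E{\left(-46,-55 \right)} + \left(-2814 + 439\right)} = \frac{1}{\left(-2 - -2530\right) + \left(-2814 + 439\right)} = \frac{1}{\left(-2 + 2530\right) - 2375} = \frac{1}{2528 - 2375} = \frac{1}{153}$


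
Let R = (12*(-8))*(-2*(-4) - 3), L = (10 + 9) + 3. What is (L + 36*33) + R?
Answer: 730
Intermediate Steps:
L = 22 (L = 19 + 3 = 22)
R = -480 (R = -96*(8 - 3) = -96*5 = -480)
(L + 36*33) + R = (22 + 36*33) - 480 = (22 + 1188) - 480 = 1210 - 480 = 730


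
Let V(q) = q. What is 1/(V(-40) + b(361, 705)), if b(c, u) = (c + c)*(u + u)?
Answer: 1/1017980 ≈ 9.8234e-7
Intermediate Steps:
b(c, u) = 4*c*u (b(c, u) = (2*c)*(2*u) = 4*c*u)
1/(V(-40) + b(361, 705)) = 1/(-40 + 4*361*705) = 1/(-40 + 1018020) = 1/1017980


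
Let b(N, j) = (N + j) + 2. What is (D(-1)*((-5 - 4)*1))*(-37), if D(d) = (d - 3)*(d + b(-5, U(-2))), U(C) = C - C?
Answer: 5328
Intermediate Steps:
U(C) = 0
b(N, j) = 2 + N + j
D(d) = (-3 + d)² (D(d) = (d - 3)*(d + (2 - 5 + 0)) = (-3 + d)*(d - 3) = (-3 + d)*(-3 + d) = (-3 + d)²)
(D(-1)*((-5 - 4)*1))*(-37) = ((9 + (-1)² - 6*(-1))*((-5 - 4)*1))*(-37) = ((9 + 1 + 6)*(-9*1))*(-37) = (16*(-9))*(-37) = -144*(-37) = 5328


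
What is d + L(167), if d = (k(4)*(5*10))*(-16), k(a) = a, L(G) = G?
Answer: -3033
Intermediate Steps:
d = -3200 (d = (4*(5*10))*(-16) = (4*50)*(-16) = 200*(-16) = -3200)
d + L(167) = -3200 + 167 = -3033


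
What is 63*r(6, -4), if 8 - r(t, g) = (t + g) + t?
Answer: 0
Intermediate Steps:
r(t, g) = 8 - g - 2*t (r(t, g) = 8 - ((t + g) + t) = 8 - ((g + t) + t) = 8 - (g + 2*t) = 8 + (-g - 2*t) = 8 - g - 2*t)
63*r(6, -4) = 63*(8 - 1*(-4) - 2*6) = 63*(8 + 4 - 12) = 63*0 = 0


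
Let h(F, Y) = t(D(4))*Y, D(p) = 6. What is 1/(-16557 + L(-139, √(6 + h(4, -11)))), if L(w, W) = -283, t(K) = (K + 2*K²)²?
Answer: -1/16840 ≈ -5.9382e-5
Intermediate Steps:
h(F, Y) = 6084*Y (h(F, Y) = (6²*(1 + 2*6)²)*Y = (36*(1 + 12)²)*Y = (36*13²)*Y = (36*169)*Y = 6084*Y)
1/(-16557 + L(-139, √(6 + h(4, -11)))) = 1/(-16557 - 283) = 1/(-16840) = -1/16840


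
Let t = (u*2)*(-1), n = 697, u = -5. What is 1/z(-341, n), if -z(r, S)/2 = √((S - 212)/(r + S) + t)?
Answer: -√360005/4045 ≈ -0.14833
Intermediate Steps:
t = 10 (t = -5*2*(-1) = -10*(-1) = 10)
z(r, S) = -2*√(10 + (-212 + S)/(S + r)) (z(r, S) = -2*√((S - 212)/(r + S) + 10) = -2*√((-212 + S)/(S + r) + 10) = -2*√(10 + (-212 + S)/(S + r)))
1/z(-341, n) = 1/(-2*√(-212 + 10*(-341) + 11*697)/√(697 - 341)) = 1/(-2*√89*√(-212 - 3410 + 7667)/178) = 1/(-2*√360005/178) = 1/(-√360005/89) = -√360005/4045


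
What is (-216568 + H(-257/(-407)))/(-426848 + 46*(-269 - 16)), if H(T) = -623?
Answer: 217191/439958 ≈ 0.49366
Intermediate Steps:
(-216568 + H(-257/(-407)))/(-426848 + 46*(-269 - 16)) = (-216568 - 623)/(-426848 + 46*(-269 - 16)) = -217191/(-426848 + 46*(-285)) = -217191/(-426848 - 13110) = -217191/(-439958) = -217191*(-1/439958) = 217191/439958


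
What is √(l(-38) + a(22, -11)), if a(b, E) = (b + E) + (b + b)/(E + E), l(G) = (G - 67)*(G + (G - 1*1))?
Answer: √8094 ≈ 89.967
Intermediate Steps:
l(G) = (-1 + 2*G)*(-67 + G) (l(G) = (-67 + G)*(G + (G - 1)) = (-67 + G)*(G + (-1 + G)) = (-67 + G)*(-1 + 2*G) = (-1 + 2*G)*(-67 + G))
a(b, E) = E + b + b/E (a(b, E) = (E + b) + (2*b)/((2*E)) = (E + b) + (2*b)*(1/(2*E)) = (E + b) + b/E = E + b + b/E)
√(l(-38) + a(22, -11)) = √((67 - 135*(-38) + 2*(-38)²) + (-11 + 22 + 22/(-11))) = √((67 + 5130 + 2*1444) + (-11 + 22 + 22*(-1/11))) = √((67 + 5130 + 2888) + (-11 + 22 - 2)) = √(8085 + 9) = √8094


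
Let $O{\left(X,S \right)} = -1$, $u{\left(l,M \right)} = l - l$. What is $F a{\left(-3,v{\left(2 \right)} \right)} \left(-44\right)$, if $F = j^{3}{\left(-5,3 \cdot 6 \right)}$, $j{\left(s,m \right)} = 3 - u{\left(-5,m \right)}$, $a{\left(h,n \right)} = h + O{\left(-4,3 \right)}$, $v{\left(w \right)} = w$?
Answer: $4752$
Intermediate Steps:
$u{\left(l,M \right)} = 0$
$a{\left(h,n \right)} = -1 + h$ ($a{\left(h,n \right)} = h - 1 = -1 + h$)
$j{\left(s,m \right)} = 3$ ($j{\left(s,m \right)} = 3 - 0 = 3 + 0 = 3$)
$F = 27$ ($F = 3^{3} = 27$)
$F a{\left(-3,v{\left(2 \right)} \right)} \left(-44\right) = 27 \left(-1 - 3\right) \left(-44\right) = 27 \left(-4\right) \left(-44\right) = \left(-108\right) \left(-44\right) = 4752$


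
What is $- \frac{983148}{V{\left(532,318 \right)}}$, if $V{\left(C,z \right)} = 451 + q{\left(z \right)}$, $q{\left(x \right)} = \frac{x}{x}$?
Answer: $- \frac{245787}{113} \approx -2175.1$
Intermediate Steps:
$q{\left(x \right)} = 1$
$V{\left(C,z \right)} = 452$ ($V{\left(C,z \right)} = 451 + 1 = 452$)
$- \frac{983148}{V{\left(532,318 \right)}} = - \frac{983148}{452} = \left(-983148\right) \frac{1}{452} = - \frac{245787}{113}$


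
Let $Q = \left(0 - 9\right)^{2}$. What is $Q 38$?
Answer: $3078$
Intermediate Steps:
$Q = 81$ ($Q = \left(0 - 9\right)^{2} = \left(-9\right)^{2} = 81$)
$Q 38 = 81 \cdot 38 = 3078$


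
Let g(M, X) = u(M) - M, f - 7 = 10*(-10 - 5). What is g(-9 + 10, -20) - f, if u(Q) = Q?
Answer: 143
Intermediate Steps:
f = -143 (f = 7 + 10*(-10 - 5) = 7 + 10*(-15) = 7 - 150 = -143)
g(M, X) = 0 (g(M, X) = M - M = 0)
g(-9 + 10, -20) - f = 0 - 1*(-143) = 0 + 143 = 143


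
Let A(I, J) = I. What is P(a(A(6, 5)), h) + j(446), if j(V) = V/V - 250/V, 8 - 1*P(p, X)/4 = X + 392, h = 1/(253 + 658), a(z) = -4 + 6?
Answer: -311954622/203153 ≈ -1535.6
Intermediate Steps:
a(z) = 2
h = 1/911 ≈ 0.0010977
P(p, X) = -1536 - 4*X (P(p, X) = 32 - 4*(X + 392) = 32 - 4*(392 + X) = 32 + (-1568 - 4*X) = -1536 - 4*X)
j(V) = 1 - 250/V
P(a(A(6, 5)), h) + j(446) = (-1536 - 4*1/911) + (-250 + 446)/446 = (-1536 - 4/911) + (1/446)*196 = -1399300/911 + 98/223 = -311954622/203153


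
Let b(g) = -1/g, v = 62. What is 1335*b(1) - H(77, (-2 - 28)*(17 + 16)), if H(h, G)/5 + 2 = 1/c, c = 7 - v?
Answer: -14574/11 ≈ -1324.9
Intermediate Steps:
c = -55 (c = 7 - 1*62 = 7 - 62 = -55)
H(h, G) = -111/11 (H(h, G) = -10 + 5/(-55) = -10 + 5*(-1/55) = -10 - 1/11 = -111/11)
1335*b(1) - H(77, (-2 - 28)*(17 + 16)) = 1335*(-1/1) - 1*(-111/11) = 1335*(-1*1) + 111/11 = 1335*(-1) + 111/11 = -1335 + 111/11 = -14574/11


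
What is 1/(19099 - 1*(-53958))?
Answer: 1/73057 ≈ 1.3688e-5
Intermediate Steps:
1/(19099 - 1*(-53958)) = 1/(19099 + 53958) = 1/73057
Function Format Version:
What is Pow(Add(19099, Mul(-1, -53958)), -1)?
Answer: Rational(1, 73057) ≈ 1.3688e-5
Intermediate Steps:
Pow(Add(19099, Mul(-1, -53958)), -1) = Pow(Add(19099, 53958), -1) = Pow(73057, -1) = Rational(1, 73057)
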